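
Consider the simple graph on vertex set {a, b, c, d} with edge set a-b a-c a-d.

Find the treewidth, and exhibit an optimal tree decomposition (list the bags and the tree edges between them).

Every bag has size at most 2, so the width is 2 − 1 = 1 and tw(G) ≤ 1. Any graph with an edge has treewidth ≥ 1, and G has the edge c–a. Therefore the treewidth is 1.

Treewidth 1.
One optimal decomposition is:
Bags: B1 = {a, c}  B2 = {a, b}  B3 = {a, d}
Tree: B1–B2, B1–B3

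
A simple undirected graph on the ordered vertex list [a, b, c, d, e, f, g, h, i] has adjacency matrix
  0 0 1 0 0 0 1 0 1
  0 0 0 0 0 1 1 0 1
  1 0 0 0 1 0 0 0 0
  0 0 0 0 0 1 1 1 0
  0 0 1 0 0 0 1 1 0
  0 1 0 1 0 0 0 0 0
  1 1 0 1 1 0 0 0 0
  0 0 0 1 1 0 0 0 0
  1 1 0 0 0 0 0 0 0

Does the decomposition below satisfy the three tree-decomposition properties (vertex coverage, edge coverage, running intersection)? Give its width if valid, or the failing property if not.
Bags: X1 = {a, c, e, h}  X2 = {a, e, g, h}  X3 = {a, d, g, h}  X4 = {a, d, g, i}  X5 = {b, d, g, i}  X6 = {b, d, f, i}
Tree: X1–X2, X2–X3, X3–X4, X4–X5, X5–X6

Vertex coverage: the bags together contain {a, b, c, d, e, f, g, h, i}, the full vertex set. Edge coverage: each edge of G has both endpoints in at least one bag. Running intersection: for every vertex, the bags containing it form a connected subtree. All three properties hold, so this is a valid tree decomposition of width max|bag| − 1 = 3, and hence tw(G) ≤ 3.

Yes; width 3.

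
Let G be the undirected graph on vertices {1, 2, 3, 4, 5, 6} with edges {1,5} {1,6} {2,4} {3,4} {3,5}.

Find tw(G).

1

A width-1 tree decomposition is:
Bags: B1 = {1, 6}  B2 = {1, 5}  B3 = {3, 5}  B4 = {3, 4}  B5 = {2, 4}
Tree: B1–B2, B2–B3, B3–B4, B4–B5
The largest bag has 2 vertices, giving width 1; this decomposition certifies tw(G) ≤ 1. Since G has at least one edge (e.g. 6–1), it is not an edgeless graph, so tw(G) ≥ 1. The upper and lower bounds meet at 1, so that is the treewidth.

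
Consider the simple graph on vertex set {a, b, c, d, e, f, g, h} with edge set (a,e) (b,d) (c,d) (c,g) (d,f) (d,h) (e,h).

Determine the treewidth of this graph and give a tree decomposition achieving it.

Treewidth 1.
One such decomposition:
Bags: B1 = {b, d}  B2 = {d, f}  B3 = {d, h}  B4 = {e, h}  B5 = {a, e}  B6 = {c, d}  B7 = {c, g}
Tree: B1–B2, B2–B3, B3–B4, B4–B5, B3–B6, B6–B7

The largest bag has 2 vertices, giving width 1; this decomposition certifies tw(G) ≤ 1. Any graph with an edge has treewidth ≥ 1, and G has the edge b–d. Combining the bounds, tw(G) = 1.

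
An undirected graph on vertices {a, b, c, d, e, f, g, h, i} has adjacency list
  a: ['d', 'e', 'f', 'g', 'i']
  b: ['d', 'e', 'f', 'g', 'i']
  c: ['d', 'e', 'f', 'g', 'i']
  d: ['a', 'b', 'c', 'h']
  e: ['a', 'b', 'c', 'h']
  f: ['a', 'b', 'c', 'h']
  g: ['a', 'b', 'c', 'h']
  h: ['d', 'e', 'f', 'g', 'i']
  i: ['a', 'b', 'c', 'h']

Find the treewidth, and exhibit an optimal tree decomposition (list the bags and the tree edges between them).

Each bag holds 5 vertices, so the decomposition has width 4, which upper-bounds the treewidth. For the lower bound: the 5 vertex sets {c,e}, {a,f}, {b,g}, {h}, {d} are disjoint, each induces a connected subgraph, and every pair is joined by at least one edge of G. Contracting each set to a single vertex therefore yields K_{5} as a minor, and since treewidth is minor-monotone, tw(G) ≥ tw(K_{5}) = 4. The upper and lower bounds meet at 4, so that is the treewidth.

Treewidth 4.
Bags: B1 = {a, b, c, e, h}  B2 = {a, b, c, f, h}  B3 = {a, b, c, g, h}  B4 = {a, b, c, d, h}  B5 = {a, b, c, h, i}
Tree: B1–B2, B2–B3, B3–B4, B4–B5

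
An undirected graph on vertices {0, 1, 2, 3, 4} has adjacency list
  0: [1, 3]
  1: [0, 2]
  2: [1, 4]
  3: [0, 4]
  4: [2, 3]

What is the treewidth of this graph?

2

A width-2 tree decomposition is:
Bags: B1 = {0, 1, 3}  B2 = {1, 2, 3}  B3 = {2, 3, 4}
Tree: B1–B2, B2–B3
The largest bag has 3 vertices, giving width 2; this decomposition certifies tw(G) ≤ 2. For the lower bound, G contains the cycle 3–0–1–2–4–3, so G is not a forest; only forests have treewidth ≤ 1, hence tw(G) ≥ 2. Hence tw(G) = 2 exactly.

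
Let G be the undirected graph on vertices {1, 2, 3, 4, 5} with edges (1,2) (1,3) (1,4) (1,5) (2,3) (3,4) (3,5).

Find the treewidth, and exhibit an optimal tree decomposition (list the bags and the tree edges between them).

Treewidth 2.
Bags: B1 = {1, 2, 3}  B2 = {1, 3, 4}  B3 = {1, 3, 5}
Tree: B1–B2, B1–B3

Every bag has size at most 3, so the width is 3 − 1 = 2 and tw(G) ≤ 2. For the lower bound, the 3 vertices {1, 2, 3} are pairwise adjacent, and any tree decomposition puts a clique entirely inside one bag — forcing width ≥ 2. The upper and lower bounds meet at 2, so that is the treewidth.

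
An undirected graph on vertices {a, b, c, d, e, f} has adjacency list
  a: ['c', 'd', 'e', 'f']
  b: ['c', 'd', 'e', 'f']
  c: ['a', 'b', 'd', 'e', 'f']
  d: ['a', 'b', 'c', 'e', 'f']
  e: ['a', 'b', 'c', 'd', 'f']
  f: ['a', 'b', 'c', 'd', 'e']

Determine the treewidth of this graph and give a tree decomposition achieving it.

Treewidth 4.
Bags: B1 = {b, c, d, e, f}  B2 = {a, c, d, e, f}
Tree: B1–B2

Each bag holds 5 vertices, so the decomposition has width 4, which upper-bounds the treewidth. On the other hand G contains the 5-clique {a, c, d, e, f}. A clique must lie in a single bag of any decomposition, so no decomposition can have width below 4. Combining the bounds, tw(G) = 4.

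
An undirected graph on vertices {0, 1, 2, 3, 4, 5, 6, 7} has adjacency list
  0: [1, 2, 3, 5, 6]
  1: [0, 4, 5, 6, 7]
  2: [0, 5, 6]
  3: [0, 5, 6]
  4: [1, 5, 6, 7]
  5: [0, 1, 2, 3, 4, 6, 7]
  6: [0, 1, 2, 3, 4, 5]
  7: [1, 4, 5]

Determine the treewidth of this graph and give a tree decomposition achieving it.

Every bag has size at most 4, so the width is 4 − 1 = 3 and tw(G) ≤ 3. For the lower bound, the 4 vertices {0, 1, 5, 6} are pairwise adjacent, and any tree decomposition puts a clique entirely inside one bag — forcing width ≥ 3. Therefore the treewidth is 3.

Treewidth 3.
One optimal decomposition is:
Bags: B1 = {0, 1, 5, 6}  B2 = {1, 4, 5, 6}  B3 = {1, 4, 5, 7}  B4 = {0, 3, 5, 6}  B5 = {0, 2, 5, 6}
Tree: B1–B2, B2–B3, B1–B4, B4–B5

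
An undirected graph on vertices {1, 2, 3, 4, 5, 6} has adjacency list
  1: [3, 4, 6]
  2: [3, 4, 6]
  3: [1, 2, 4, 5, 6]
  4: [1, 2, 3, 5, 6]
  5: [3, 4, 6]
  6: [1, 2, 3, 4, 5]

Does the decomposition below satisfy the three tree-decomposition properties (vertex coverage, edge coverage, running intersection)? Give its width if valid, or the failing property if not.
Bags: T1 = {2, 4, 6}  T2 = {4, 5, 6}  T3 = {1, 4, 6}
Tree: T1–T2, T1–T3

No — vertex 3 appears in no bag.

A tree decomposition must satisfy three properties: every vertex lies in some bag; for every edge, both endpoints lie together in some bag; and for every vertex, the bags containing it form a connected subtree. Here vertex 3 appears in no bag, so the decomposition is invalid.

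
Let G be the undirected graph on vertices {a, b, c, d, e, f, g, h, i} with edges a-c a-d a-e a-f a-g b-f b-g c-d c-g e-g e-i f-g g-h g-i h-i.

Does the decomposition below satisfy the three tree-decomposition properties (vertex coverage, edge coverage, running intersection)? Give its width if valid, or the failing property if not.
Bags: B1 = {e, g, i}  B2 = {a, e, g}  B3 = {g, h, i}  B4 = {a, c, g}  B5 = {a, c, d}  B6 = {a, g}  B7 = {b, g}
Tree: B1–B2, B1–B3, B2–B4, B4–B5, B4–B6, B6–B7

A tree decomposition must satisfy three properties: every vertex lies in some bag; for every edge, both endpoints lie together in some bag; and for every vertex, the bags containing it form a connected subtree. Here vertex f appears in no bag, so the decomposition is invalid.

No — vertex f appears in no bag.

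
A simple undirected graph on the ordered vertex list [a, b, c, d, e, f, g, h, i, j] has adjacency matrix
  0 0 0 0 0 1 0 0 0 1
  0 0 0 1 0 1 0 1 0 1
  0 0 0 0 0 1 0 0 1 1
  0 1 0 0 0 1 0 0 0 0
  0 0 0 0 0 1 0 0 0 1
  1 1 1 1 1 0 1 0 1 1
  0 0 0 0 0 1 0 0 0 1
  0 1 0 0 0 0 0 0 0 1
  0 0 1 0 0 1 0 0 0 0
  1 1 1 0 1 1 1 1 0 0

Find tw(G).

A width-2 tree decomposition is:
Bags: B1 = {c, f, j}  B2 = {b, f, j}  B3 = {c, f, i}  B4 = {b, h, j}  B5 = {f, g, j}  B6 = {e, f, j}  B7 = {a, f, j}  B8 = {b, d, f}
Tree: B1–B2, B1–B3, B2–B4, B2–B5, B2–B6, B2–B7, B2–B8
Every bag has size at most 3, so the width is 3 − 1 = 2 and tw(G) ≤ 2. On the other hand G contains the 3-clique {b, h, j}. A clique must lie in a single bag of any decomposition, so no decomposition can have width below 2. Hence tw(G) = 2 exactly.

2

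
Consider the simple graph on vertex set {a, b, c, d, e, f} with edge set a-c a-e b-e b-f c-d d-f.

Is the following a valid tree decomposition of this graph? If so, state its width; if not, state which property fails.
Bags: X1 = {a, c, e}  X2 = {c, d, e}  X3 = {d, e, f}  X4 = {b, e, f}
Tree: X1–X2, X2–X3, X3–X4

Yes; width 2.

Vertex coverage: the bags together contain {a, b, c, d, e, f}, the full vertex set. Edge coverage: each edge of G has both endpoints in at least one bag. Running intersection: for every vertex, the bags containing it form a connected subtree. All three properties hold, so this is a valid tree decomposition of width max|bag| − 1 = 2, and hence tw(G) ≤ 2.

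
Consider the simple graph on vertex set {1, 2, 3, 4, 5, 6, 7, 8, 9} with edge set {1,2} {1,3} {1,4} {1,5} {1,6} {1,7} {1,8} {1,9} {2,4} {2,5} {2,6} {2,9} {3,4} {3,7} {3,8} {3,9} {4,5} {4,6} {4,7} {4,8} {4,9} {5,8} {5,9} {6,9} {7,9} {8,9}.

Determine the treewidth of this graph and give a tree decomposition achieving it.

Treewidth 4.
Bags: B1 = {1, 3, 4, 8, 9}  B2 = {1, 4, 5, 8, 9}  B3 = {1, 2, 4, 5, 9}  B4 = {1, 3, 4, 7, 9}  B5 = {1, 2, 4, 6, 9}
Tree: B1–B2, B2–B3, B1–B4, B3–B5

The largest bag has 5 vertices, giving width 4; this decomposition certifies tw(G) ≤ 4. Conversely, {1, 3, 4, 8, 9} is a clique of size 5, and the vertices of any clique must share a bag in every tree decomposition; so some bag has ≥ 5 vertices and tw(G) ≥ 4. The upper and lower bounds meet at 4, so that is the treewidth.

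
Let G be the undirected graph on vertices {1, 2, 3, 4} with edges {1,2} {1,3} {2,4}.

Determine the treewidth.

A width-1 tree decomposition is:
Bags: B1 = {1, 2}  B2 = {2, 4}  B3 = {1, 3}
Tree: B1–B2, B1–B3
Each bag holds 2 vertices, so the decomposition has width 1, which upper-bounds the treewidth. Since G has at least one edge (e.g. 1–2), it is not an edgeless graph, so tw(G) ≥ 1. Therefore the treewidth is 1.

1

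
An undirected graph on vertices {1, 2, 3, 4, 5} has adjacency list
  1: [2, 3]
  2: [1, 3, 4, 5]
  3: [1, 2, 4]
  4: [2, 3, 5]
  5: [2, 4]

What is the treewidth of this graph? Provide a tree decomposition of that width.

Every bag has size at most 3, so the width is 3 − 1 = 2 and tw(G) ≤ 2. On the other hand G contains the 3-clique {1, 2, 3}. A clique must lie in a single bag of any decomposition, so no decomposition can have width below 2. The upper and lower bounds meet at 2, so that is the treewidth.

Treewidth 2.
One optimal decomposition is:
Bags: B1 = {2, 4, 5}  B2 = {2, 3, 4}  B3 = {1, 2, 3}
Tree: B1–B2, B2–B3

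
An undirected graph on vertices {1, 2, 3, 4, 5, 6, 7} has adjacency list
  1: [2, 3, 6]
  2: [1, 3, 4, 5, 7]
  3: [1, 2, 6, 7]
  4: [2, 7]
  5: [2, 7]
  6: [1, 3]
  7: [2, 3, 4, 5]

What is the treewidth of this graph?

2

A width-2 tree decomposition is:
Bags: B1 = {2, 3, 7}  B2 = {2, 4, 7}  B3 = {1, 2, 3}  B4 = {1, 3, 6}  B5 = {2, 5, 7}
Tree: B1–B2, B1–B3, B3–B4, B2–B5
Every bag has size at most 3, so the width is 3 − 1 = 2 and tw(G) ≤ 2. On the other hand G contains the 3-clique {1, 2, 3}. A clique must lie in a single bag of any decomposition, so no decomposition can have width below 2. Hence tw(G) = 2 exactly.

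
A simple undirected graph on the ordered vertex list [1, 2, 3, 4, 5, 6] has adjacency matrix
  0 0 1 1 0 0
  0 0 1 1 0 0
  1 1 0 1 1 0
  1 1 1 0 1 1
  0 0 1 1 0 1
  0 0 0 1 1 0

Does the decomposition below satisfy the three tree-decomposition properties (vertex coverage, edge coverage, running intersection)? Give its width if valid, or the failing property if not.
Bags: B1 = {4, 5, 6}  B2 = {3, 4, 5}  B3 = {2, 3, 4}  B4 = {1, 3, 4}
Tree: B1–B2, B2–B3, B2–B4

Vertex coverage: the bags together contain {1, 2, 3, 4, 5, 6}, the full vertex set. Edge coverage: each edge of G has both endpoints in at least one bag. Running intersection: for every vertex, the bags containing it form a connected subtree. All three properties hold, so this is a valid tree decomposition of width max|bag| − 1 = 2, and hence tw(G) ≤ 2.

Yes; width 2.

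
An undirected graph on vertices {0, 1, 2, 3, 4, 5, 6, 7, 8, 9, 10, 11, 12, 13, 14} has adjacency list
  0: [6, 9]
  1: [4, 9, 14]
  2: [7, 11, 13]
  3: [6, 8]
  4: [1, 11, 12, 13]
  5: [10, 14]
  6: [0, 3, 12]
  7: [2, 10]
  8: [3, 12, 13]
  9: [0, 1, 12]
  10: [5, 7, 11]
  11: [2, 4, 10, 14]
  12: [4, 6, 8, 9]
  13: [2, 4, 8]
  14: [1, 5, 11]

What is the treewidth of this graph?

A width-3 tree decomposition is:
Bags: B1 = {0, 3, 6, 9}  B2 = {3, 6, 9, 12}  B3 = {3, 8, 9, 12}  B4 = {1, 8, 9, 12}  B5 = {1, 4, 8, 12}  B6 = {1, 4, 8, 13}  B7 = {1, 4, 13, 14}  B8 = {4, 11, 13, 14}  B9 = {2, 11, 13, 14}  B10 = {2, 5, 11, 14}  B11 = {2, 5, 10, 11}  B12 = {2, 5, 7, 10}
Tree: B1–B2, B2–B3, B3–B4, B4–B5, B5–B6, B6–B7, B7–B8, B8–B9, B9–B10, B10–B11, B11–B12
Each bag holds 4 vertices, so the decomposition has width 3, which upper-bounds the treewidth. For the lower bound: the 4 vertex sets {0,3,6}, {9}, {12}, {1,4,8,13} are disjoint, each induces a connected subgraph, and every pair is joined by at least one edge of G. Contracting each set to a single vertex therefore yields K_{4} as a minor, and since treewidth is minor-monotone, tw(G) ≥ tw(K_{4}) = 3. The upper and lower bounds meet at 3, so that is the treewidth.

3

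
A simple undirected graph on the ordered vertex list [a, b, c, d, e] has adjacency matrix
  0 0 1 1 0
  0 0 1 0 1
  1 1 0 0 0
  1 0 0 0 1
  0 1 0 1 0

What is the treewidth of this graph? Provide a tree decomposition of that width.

Treewidth 2.
Bags: B1 = {b, d, e}  B2 = {b, c, d}  B3 = {a, c, d}
Tree: B1–B2, B2–B3

Every bag has size at most 3, so the width is 3 − 1 = 2 and tw(G) ≤ 2. For the lower bound, G contains the cycle d–e–b–c–a–d, so G is not a forest; only forests have treewidth ≤ 1, hence tw(G) ≥ 2. Combining the bounds, tw(G) = 2.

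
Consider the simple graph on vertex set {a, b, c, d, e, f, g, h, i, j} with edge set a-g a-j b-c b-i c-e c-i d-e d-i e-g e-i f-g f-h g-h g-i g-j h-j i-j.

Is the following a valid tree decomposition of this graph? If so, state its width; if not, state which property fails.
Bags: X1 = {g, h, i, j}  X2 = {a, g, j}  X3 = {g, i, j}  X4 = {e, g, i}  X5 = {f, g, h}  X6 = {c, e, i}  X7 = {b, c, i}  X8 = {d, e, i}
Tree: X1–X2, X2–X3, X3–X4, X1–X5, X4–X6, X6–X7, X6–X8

A tree decomposition must satisfy three properties: every vertex lies in some bag; for every edge, both endpoints lie together in some bag; and for every vertex, the bags containing it form a connected subtree. Here bags containing vertex i are not connected in the tree, so the decomposition is invalid.

No — bags containing vertex i are not connected in the tree.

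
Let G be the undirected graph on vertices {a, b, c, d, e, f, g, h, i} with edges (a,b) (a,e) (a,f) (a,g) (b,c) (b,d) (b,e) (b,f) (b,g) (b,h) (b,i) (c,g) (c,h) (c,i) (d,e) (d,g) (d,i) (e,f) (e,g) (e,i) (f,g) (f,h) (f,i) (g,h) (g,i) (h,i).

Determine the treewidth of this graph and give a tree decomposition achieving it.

Treewidth 4.
One such decomposition:
Bags: B1 = {b, f, g, h, i}  B2 = {b, e, f, g, i}  B3 = {a, b, e, f, g}  B4 = {b, c, g, h, i}  B5 = {b, d, e, g, i}
Tree: B1–B2, B2–B3, B1–B4, B2–B5

Every bag has size at most 5, so the width is 5 − 1 = 4 and tw(G) ≤ 4. On the other hand G contains the 5-clique {a, b, e, f, g}. A clique must lie in a single bag of any decomposition, so no decomposition can have width below 4. The upper and lower bounds meet at 4, so that is the treewidth.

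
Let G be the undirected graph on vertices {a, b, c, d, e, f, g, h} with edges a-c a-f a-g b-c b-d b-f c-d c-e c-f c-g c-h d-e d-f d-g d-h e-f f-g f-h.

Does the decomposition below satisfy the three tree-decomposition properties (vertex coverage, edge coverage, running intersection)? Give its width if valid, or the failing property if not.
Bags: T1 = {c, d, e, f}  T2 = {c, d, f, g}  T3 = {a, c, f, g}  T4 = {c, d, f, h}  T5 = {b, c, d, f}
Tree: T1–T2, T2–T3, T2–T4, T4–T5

Checking the three conditions: (i) the bags cover all of {a, b, c, d, e, f, g, h}; (ii) for each edge, some bag contains both endpoints; (iii) the bags containing any fixed vertex form a subtree. All hold, so the decomposition is valid with width 4 − 1 = 3.

Yes; width 3.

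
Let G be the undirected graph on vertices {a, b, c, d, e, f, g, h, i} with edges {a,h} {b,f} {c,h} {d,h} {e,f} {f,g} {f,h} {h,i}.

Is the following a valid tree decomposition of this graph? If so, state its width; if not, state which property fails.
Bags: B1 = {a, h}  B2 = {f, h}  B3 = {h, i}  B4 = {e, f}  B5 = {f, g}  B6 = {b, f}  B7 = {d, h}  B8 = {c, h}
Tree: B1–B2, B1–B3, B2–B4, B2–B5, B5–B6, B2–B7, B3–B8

Yes; width 1.

Every vertex of G appears in some bag (union = {a, b, c, d, e, f, g, h, i}); every edge is covered by a bag; and for each vertex v the set of bags containing v is connected in the bag tree. The decomposition is therefore valid. The largest bag has 2 vertices, so the width is 1.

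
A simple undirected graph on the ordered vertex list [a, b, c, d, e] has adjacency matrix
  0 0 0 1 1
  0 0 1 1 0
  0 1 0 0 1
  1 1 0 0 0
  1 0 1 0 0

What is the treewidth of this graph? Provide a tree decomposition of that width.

Treewidth 2.
One such decomposition:
Bags: B1 = {a, c, e}  B2 = {a, c, d}  B3 = {b, c, d}
Tree: B1–B2, B2–B3

Each bag holds 3 vertices, so the decomposition has width 2, which upper-bounds the treewidth. For the lower bound, G contains the cycle c–e–a–d–b–c, so G is not a forest; only forests have treewidth ≤ 1, hence tw(G) ≥ 2. Combining the bounds, tw(G) = 2.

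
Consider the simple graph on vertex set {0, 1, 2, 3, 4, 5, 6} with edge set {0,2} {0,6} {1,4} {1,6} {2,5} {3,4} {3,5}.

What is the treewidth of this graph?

A width-2 tree decomposition is:
Bags: B1 = {0, 2, 6}  B2 = {2, 5, 6}  B3 = {3, 5, 6}  B4 = {3, 4, 6}  B5 = {1, 4, 6}
Tree: B1–B2, B2–B3, B3–B4, B4–B5
The largest bag has 3 vertices, giving width 2; this decomposition certifies tw(G) ≤ 2. The edges 6–0–2–5–3–4–1–6 form a cycle, so G is not a tree and its treewidth is at least 2. Therefore the treewidth is 2.

2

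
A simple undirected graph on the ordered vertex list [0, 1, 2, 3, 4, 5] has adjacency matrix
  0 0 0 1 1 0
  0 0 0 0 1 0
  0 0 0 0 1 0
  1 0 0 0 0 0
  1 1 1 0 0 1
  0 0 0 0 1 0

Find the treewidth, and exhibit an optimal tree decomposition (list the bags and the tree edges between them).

Treewidth 1.
Bags: B1 = {0, 3}  B2 = {0, 4}  B3 = {4, 5}  B4 = {2, 4}  B5 = {1, 4}
Tree: B1–B2, B2–B3, B3–B4, B2–B5

The largest bag has 2 vertices, giving width 1; this decomposition certifies tw(G) ≤ 1. Since G has at least one edge (e.g. 0–3), it is not an edgeless graph, so tw(G) ≥ 1. Combining the bounds, tw(G) = 1.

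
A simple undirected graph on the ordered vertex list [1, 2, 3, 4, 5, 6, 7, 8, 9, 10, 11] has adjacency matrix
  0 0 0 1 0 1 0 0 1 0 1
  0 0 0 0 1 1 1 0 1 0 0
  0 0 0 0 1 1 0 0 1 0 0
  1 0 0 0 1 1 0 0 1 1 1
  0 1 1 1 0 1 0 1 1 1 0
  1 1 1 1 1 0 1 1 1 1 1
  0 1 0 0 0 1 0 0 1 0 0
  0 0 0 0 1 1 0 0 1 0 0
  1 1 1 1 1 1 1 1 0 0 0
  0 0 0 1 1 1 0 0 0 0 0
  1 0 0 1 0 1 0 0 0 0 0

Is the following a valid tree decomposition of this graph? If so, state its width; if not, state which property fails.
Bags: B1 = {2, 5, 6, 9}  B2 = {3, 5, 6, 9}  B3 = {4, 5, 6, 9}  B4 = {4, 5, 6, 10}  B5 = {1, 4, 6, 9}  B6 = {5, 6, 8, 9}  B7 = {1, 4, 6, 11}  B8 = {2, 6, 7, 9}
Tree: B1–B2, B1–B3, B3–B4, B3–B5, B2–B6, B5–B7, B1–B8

Yes; width 3.

Every vertex of G appears in some bag (union = {1, 2, 3, 4, 5, 6, 7, 8, 9, 10, 11}); every edge is covered by a bag; and for each vertex v the set of bags containing v is connected in the bag tree. The decomposition is therefore valid. The largest bag has 4 vertices, so the width is 3.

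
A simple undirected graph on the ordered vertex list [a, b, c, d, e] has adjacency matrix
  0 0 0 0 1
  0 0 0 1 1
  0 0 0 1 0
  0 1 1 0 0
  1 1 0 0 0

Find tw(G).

1

A width-1 tree decomposition is:
Bags: B1 = {c, d}  B2 = {b, d}  B3 = {b, e}  B4 = {a, e}
Tree: B1–B2, B2–B3, B3–B4
The largest bag has 2 vertices, giving width 1; this decomposition certifies tw(G) ≤ 1. Since G has at least one edge (e.g. c–d), it is not an edgeless graph, so tw(G) ≥ 1. The upper and lower bounds meet at 1, so that is the treewidth.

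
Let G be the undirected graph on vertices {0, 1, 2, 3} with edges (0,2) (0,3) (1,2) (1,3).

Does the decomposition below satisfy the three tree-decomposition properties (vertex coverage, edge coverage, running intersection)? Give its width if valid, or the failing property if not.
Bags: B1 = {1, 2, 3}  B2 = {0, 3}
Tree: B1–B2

No — edge (2,0) lies in no bag.

A tree decomposition must satisfy three properties: every vertex lies in some bag; for every edge, both endpoints lie together in some bag; and for every vertex, the bags containing it form a connected subtree. Here edge (2,0) lies in no bag, so the decomposition is invalid.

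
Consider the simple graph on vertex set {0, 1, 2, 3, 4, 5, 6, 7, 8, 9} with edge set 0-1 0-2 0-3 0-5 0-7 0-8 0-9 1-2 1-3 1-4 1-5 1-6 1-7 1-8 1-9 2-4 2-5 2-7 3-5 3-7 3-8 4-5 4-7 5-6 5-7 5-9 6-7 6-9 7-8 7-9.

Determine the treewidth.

4

A width-4 tree decomposition is:
Bags: B1 = {1, 2, 4, 5, 7}  B2 = {0, 1, 2, 5, 7}  B3 = {0, 1, 3, 5, 7}  B4 = {0, 1, 5, 7, 9}  B5 = {1, 5, 6, 7, 9}  B6 = {0, 1, 3, 7, 8}
Tree: B1–B2, B2–B3, B2–B4, B4–B5, B3–B6
The largest bag has 5 vertices, giving width 4; this decomposition certifies tw(G) ≤ 4. For the lower bound, the 5 vertices {0, 1, 3, 7, 8} are pairwise adjacent, and any tree decomposition puts a clique entirely inside one bag — forcing width ≥ 4. The upper and lower bounds meet at 4, so that is the treewidth.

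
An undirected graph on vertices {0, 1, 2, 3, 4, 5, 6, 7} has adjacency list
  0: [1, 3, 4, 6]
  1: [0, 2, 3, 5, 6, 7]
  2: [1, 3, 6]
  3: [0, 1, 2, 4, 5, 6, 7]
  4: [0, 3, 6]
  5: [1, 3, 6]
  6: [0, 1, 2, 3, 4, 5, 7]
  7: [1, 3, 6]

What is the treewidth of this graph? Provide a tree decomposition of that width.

Every bag has size at most 4, so the width is 4 − 1 = 3 and tw(G) ≤ 3. On the other hand G contains the 4-clique {0, 1, 3, 6}. A clique must lie in a single bag of any decomposition, so no decomposition can have width below 3. Combining the bounds, tw(G) = 3.

Treewidth 3.
Bags: B1 = {1, 2, 3, 6}  B2 = {0, 1, 3, 6}  B3 = {1, 3, 5, 6}  B4 = {0, 3, 4, 6}  B5 = {1, 3, 6, 7}
Tree: B1–B2, B1–B3, B2–B4, B2–B5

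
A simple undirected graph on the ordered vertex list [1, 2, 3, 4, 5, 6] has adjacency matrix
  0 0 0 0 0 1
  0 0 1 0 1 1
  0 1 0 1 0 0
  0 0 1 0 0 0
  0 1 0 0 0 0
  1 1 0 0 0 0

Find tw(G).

A width-1 tree decomposition is:
Bags: B1 = {2, 6}  B2 = {2, 5}  B3 = {2, 3}  B4 = {1, 6}  B5 = {3, 4}
Tree: B1–B2, B1–B3, B1–B4, B3–B5
Each bag holds 2 vertices, so the decomposition has width 1, which upper-bounds the treewidth. Any graph with an edge has treewidth ≥ 1, and G has the edge 2–6. Hence tw(G) = 1 exactly.

1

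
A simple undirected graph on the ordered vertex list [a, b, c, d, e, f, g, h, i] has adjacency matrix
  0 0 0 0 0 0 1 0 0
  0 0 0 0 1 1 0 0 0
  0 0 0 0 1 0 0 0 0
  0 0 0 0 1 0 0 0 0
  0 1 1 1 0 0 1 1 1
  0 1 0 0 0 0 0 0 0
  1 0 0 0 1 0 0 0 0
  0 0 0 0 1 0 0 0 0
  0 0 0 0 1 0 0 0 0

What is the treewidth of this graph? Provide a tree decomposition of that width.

Treewidth 1.
One optimal decomposition is:
Bags: B1 = {e, g}  B2 = {c, e}  B3 = {a, g}  B4 = {e, h}  B5 = {d, e}  B6 = {e, i}  B7 = {b, e}  B8 = {b, f}
Tree: B1–B2, B1–B3, B1–B4, B1–B5, B5–B6, B2–B7, B7–B8

Each bag holds 2 vertices, so the decomposition has width 1, which upper-bounds the treewidth. G has an edge, so its treewidth is at least 1. Hence tw(G) = 1 exactly.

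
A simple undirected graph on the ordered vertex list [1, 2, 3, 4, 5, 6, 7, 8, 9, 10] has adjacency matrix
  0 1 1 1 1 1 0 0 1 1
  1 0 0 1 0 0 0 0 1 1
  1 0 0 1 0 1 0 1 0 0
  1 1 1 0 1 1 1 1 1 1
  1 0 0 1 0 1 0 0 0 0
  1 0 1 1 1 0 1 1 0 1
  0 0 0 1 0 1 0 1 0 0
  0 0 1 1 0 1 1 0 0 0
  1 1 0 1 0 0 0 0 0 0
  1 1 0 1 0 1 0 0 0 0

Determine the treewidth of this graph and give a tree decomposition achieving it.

The largest bag has 4 vertices, giving width 3; this decomposition certifies tw(G) ≤ 3. Conversely, {3, 4, 6, 8} is a clique of size 4, and the vertices of any clique must share a bag in every tree decomposition; so some bag has ≥ 4 vertices and tw(G) ≥ 3. Therefore the treewidth is 3.

Treewidth 3.
Bags: B1 = {1, 3, 4, 6}  B2 = {1, 4, 5, 6}  B3 = {1, 4, 6, 10}  B4 = {3, 4, 6, 8}  B5 = {1, 2, 4, 10}  B6 = {4, 6, 7, 8}  B7 = {1, 2, 4, 9}
Tree: B1–B2, B2–B3, B1–B4, B3–B5, B4–B6, B5–B7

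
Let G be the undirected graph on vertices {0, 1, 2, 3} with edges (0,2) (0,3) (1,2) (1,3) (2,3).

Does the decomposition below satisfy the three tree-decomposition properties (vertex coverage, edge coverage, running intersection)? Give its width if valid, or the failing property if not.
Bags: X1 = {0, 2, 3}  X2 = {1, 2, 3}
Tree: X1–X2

Every vertex of G appears in some bag (union = {0, 1, 2, 3}); every edge is covered by a bag; and for each vertex v the set of bags containing v is connected in the bag tree. The decomposition is therefore valid. The largest bag has 3 vertices, so the width is 2.

Yes; width 2.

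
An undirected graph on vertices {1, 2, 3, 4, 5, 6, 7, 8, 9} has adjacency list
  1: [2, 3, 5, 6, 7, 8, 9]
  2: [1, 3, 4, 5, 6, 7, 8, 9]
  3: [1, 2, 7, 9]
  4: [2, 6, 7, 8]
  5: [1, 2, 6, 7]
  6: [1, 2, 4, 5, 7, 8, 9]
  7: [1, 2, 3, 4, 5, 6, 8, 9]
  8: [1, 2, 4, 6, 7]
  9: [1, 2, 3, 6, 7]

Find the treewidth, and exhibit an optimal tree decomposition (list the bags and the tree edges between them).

Treewidth 4.
One optimal decomposition is:
Bags: B1 = {1, 2, 5, 6, 7}  B2 = {1, 2, 6, 7, 8}  B3 = {1, 2, 6, 7, 9}  B4 = {1, 2, 3, 7, 9}  B5 = {2, 4, 6, 7, 8}
Tree: B1–B2, B2–B3, B3–B4, B2–B5

The largest bag has 5 vertices, giving width 4; this decomposition certifies tw(G) ≤ 4. On the other hand G contains the 5-clique {1, 2, 3, 7, 9}. A clique must lie in a single bag of any decomposition, so no decomposition can have width below 4. The upper and lower bounds meet at 4, so that is the treewidth.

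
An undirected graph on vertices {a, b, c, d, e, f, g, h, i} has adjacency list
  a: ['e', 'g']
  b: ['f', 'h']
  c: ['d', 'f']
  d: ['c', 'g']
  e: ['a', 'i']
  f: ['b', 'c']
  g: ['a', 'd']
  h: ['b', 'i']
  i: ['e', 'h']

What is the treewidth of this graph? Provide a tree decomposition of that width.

Every bag has size at most 3, so the width is 3 − 1 = 2 and tw(G) ≤ 2. For the lower bound, G contains the cycle g–a–e–i–h–b–f–c–d–g, so G is not a forest; only forests have treewidth ≤ 1, hence tw(G) ≥ 2. Therefore the treewidth is 2.

Treewidth 2.
One such decomposition:
Bags: B1 = {a, e, g}  B2 = {e, g, i}  B3 = {g, h, i}  B4 = {b, g, h}  B5 = {b, f, g}  B6 = {c, f, g}  B7 = {c, d, g}
Tree: B1–B2, B2–B3, B3–B4, B4–B5, B5–B6, B6–B7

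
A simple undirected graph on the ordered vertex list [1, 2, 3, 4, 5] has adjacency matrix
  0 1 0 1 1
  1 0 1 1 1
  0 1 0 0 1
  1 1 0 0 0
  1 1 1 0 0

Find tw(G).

2

A width-2 tree decomposition is:
Bags: B1 = {2, 3, 5}  B2 = {1, 2, 5}  B3 = {1, 2, 4}
Tree: B1–B2, B2–B3
The largest bag has 3 vertices, giving width 2; this decomposition certifies tw(G) ≤ 2. On the other hand G contains the 3-clique {1, 2, 4}. A clique must lie in a single bag of any decomposition, so no decomposition can have width below 2. Combining the bounds, tw(G) = 2.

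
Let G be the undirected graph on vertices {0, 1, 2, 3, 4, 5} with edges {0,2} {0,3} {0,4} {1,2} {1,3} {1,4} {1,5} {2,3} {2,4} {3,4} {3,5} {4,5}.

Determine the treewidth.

3

A width-3 tree decomposition is:
Bags: B1 = {1, 2, 3, 4}  B2 = {0, 2, 3, 4}  B3 = {1, 3, 4, 5}
Tree: B1–B2, B1–B3
Every bag has size at most 4, so the width is 4 − 1 = 3 and tw(G) ≤ 3. For the lower bound, the 4 vertices {0, 2, 3, 4} are pairwise adjacent, and any tree decomposition puts a clique entirely inside one bag — forcing width ≥ 3. Hence tw(G) = 3 exactly.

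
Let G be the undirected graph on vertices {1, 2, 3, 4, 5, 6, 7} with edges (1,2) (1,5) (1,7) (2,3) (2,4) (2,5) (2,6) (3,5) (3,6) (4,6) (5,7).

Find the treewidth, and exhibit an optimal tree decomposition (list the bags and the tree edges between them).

Every bag has size at most 3, so the width is 3 − 1 = 2 and tw(G) ≤ 2. Conversely, {1, 2, 5} is a clique of size 3, and the vertices of any clique must share a bag in every tree decomposition; so some bag has ≥ 3 vertices and tw(G) ≥ 2. The upper and lower bounds meet at 2, so that is the treewidth.

Treewidth 2.
Bags: B1 = {1, 2, 5}  B2 = {2, 3, 5}  B3 = {2, 3, 6}  B4 = {1, 5, 7}  B5 = {2, 4, 6}
Tree: B1–B2, B2–B3, B1–B4, B3–B5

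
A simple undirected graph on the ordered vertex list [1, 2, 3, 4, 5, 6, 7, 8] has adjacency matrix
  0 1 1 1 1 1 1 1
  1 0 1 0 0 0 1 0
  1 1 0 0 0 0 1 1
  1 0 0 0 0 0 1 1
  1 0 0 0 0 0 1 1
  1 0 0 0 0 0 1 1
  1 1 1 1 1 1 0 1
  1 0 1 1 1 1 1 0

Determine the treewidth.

3

A width-3 tree decomposition is:
Bags: B1 = {1, 4, 7, 8}  B2 = {1, 3, 7, 8}  B3 = {1, 2, 3, 7}  B4 = {1, 6, 7, 8}  B5 = {1, 5, 7, 8}
Tree: B1–B2, B2–B3, B2–B4, B1–B5
Every bag has size at most 4, so the width is 4 − 1 = 3 and tw(G) ≤ 3. For the lower bound, the 4 vertices {1, 3, 7, 8} are pairwise adjacent, and any tree decomposition puts a clique entirely inside one bag — forcing width ≥ 3. Combining the bounds, tw(G) = 3.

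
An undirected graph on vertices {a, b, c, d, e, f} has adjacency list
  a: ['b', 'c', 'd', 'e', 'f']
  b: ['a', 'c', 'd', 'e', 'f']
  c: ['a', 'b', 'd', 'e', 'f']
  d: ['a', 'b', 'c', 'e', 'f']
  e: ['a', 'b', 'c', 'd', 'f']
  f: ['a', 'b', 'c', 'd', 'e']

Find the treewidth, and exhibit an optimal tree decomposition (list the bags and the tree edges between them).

With just one bag of size 6, the width is 6 − 1 = 5, so tw(G) ≤ 5. Conversely, {a, b, c, d, e, f} is a clique of size 6, and the vertices of any clique must share a bag in every tree decomposition; so some bag has ≥ 6 vertices and tw(G) ≥ 5. Combining the bounds, tw(G) = 5.

Treewidth 5.
Bags: B1 = {a, b, c, d, e, f}
Tree: (single bag)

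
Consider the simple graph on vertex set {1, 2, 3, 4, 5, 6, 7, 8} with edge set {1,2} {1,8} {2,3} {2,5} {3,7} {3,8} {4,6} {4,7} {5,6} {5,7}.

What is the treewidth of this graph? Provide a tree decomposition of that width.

Each bag holds 3 vertices, so the decomposition has width 2, which upper-bounds the treewidth. For the lower bound, G contains the cycle 6–4–7–5–6, so G is not a forest; only forests have treewidth ≤ 1, hence tw(G) ≥ 2. The upper and lower bounds meet at 2, so that is the treewidth.

Treewidth 2.
Bags: B1 = {4, 5, 6}  B2 = {4, 5, 7}  B3 = {2, 5, 7}  B4 = {2, 3, 7}  B5 = {1, 2, 3}  B6 = {1, 3, 8}
Tree: B1–B2, B2–B3, B3–B4, B4–B5, B5–B6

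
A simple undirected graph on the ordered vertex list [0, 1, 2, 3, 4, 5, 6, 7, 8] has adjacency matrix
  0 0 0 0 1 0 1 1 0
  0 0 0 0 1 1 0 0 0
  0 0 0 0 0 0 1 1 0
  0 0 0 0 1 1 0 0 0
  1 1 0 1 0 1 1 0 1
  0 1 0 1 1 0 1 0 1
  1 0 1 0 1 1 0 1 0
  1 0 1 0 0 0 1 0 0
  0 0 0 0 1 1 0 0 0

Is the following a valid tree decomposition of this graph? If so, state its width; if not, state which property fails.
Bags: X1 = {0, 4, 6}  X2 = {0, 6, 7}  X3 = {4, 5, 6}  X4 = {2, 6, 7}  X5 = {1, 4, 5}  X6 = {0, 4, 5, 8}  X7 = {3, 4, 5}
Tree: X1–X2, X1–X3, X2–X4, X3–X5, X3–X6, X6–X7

No — bags containing vertex 0 are not connected in the tree.

A tree decomposition must satisfy three properties: every vertex lies in some bag; for every edge, both endpoints lie together in some bag; and for every vertex, the bags containing it form a connected subtree. Here bags containing vertex 0 are not connected in the tree, so the decomposition is invalid.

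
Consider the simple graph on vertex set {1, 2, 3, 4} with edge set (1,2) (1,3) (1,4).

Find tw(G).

1

A width-1 tree decomposition is:
Bags: B1 = {1, 3}  B2 = {1, 2}  B3 = {1, 4}
Tree: B1–B2, B2–B3
The largest bag has 2 vertices, giving width 1; this decomposition certifies tw(G) ≤ 1. Since G has at least one edge (e.g. 3–1), it is not an edgeless graph, so tw(G) ≥ 1. The upper and lower bounds meet at 1, so that is the treewidth.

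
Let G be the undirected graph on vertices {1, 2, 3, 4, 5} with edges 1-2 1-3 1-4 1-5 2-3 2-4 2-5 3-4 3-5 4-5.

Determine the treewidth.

4

A width-4 tree decomposition is:
Bags: B1 = {1, 2, 3, 4, 5}
Tree: (single bag)
A single bag containing all 5 vertices is trivially a valid decomposition of width 4. Conversely, {1, 2, 3, 4, 5} is a clique of size 5, and the vertices of any clique must share a bag in every tree decomposition; so some bag has ≥ 5 vertices and tw(G) ≥ 4. The upper and lower bounds meet at 4, so that is the treewidth.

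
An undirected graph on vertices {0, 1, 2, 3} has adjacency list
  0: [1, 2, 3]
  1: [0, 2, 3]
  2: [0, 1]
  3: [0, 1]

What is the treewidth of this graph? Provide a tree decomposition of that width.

Treewidth 2.
One such decomposition:
Bags: B1 = {0, 1, 3}  B2 = {0, 1, 2}
Tree: B1–B2

Each bag holds 3 vertices, so the decomposition has width 2, which upper-bounds the treewidth. Conversely, {0, 1, 2} is a clique of size 3, and the vertices of any clique must share a bag in every tree decomposition; so some bag has ≥ 3 vertices and tw(G) ≥ 2. Hence tw(G) = 2 exactly.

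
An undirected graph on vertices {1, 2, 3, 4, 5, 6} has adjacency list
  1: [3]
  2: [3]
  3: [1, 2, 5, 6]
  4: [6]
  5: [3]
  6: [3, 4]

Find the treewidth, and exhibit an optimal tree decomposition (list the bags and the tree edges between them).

Treewidth 1.
Bags: B1 = {3, 5}  B2 = {3, 6}  B3 = {2, 3}  B4 = {4, 6}  B5 = {1, 3}
Tree: B1–B2, B1–B3, B2–B4, B3–B5

Every bag has size at most 2, so the width is 2 − 1 = 1 and tw(G) ≤ 1. G has an edge, so its treewidth is at least 1. Therefore the treewidth is 1.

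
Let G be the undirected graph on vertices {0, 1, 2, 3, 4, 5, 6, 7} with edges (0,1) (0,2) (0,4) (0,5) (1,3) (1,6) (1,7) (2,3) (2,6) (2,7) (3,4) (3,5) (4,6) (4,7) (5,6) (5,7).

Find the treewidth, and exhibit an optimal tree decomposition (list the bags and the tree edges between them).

The largest bag has 5 vertices, giving width 4; this decomposition certifies tw(G) ≤ 4. For the lower bound: the 5 vertex sets {3,5}, {0,2}, {1,7}, {6}, {4} are disjoint, each induces a connected subgraph, and every pair is joined by at least one edge of G. Contracting each set to a single vertex therefore yields K_{5} as a minor, and since treewidth is minor-monotone, tw(G) ≥ tw(K_{5}) = 4. The upper and lower bounds meet at 4, so that is the treewidth.

Treewidth 4.
One optimal decomposition is:
Bags: B1 = {0, 3, 5, 6, 7}  B2 = {0, 2, 3, 6, 7}  B3 = {0, 1, 3, 6, 7}  B4 = {0, 3, 4, 6, 7}
Tree: B1–B2, B2–B3, B3–B4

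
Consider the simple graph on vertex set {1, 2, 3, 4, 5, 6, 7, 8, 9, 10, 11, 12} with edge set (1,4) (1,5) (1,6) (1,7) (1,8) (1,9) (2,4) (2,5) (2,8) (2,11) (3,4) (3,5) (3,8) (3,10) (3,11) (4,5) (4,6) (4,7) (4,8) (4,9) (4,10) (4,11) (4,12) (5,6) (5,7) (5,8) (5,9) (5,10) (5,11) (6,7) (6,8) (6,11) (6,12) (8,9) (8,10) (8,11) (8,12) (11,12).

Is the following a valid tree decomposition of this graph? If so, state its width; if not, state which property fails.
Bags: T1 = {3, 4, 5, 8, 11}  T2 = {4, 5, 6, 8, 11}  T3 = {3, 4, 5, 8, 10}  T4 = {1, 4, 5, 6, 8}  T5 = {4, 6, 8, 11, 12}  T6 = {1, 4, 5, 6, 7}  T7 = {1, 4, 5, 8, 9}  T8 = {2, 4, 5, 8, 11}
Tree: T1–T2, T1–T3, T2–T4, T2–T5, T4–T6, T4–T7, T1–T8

Yes; width 4.

Vertex coverage: the bags together contain {1, 2, 3, 4, 5, 6, 7, 8, 9, 10, 11, 12}, the full vertex set. Edge coverage: each edge of G has both endpoints in at least one bag. Running intersection: for every vertex, the bags containing it form a connected subtree. All three properties hold, so this is a valid tree decomposition of width max|bag| − 1 = 4, and hence tw(G) ≤ 4.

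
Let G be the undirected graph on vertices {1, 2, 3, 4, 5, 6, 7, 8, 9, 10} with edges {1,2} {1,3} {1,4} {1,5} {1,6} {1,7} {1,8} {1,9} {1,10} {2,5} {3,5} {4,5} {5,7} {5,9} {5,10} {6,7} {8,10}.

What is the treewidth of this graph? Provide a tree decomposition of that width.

Each bag holds 3 vertices, so the decomposition has width 2, which upper-bounds the treewidth. On the other hand G contains the 3-clique {1, 8, 10}. A clique must lie in a single bag of any decomposition, so no decomposition can have width below 2. Hence tw(G) = 2 exactly.

Treewidth 2.
Bags: B1 = {1, 4, 5}  B2 = {1, 5, 10}  B3 = {1, 3, 5}  B4 = {1, 5, 7}  B5 = {1, 5, 9}  B6 = {1, 2, 5}  B7 = {1, 6, 7}  B8 = {1, 8, 10}
Tree: B1–B2, B1–B3, B3–B4, B3–B5, B3–B6, B4–B7, B2–B8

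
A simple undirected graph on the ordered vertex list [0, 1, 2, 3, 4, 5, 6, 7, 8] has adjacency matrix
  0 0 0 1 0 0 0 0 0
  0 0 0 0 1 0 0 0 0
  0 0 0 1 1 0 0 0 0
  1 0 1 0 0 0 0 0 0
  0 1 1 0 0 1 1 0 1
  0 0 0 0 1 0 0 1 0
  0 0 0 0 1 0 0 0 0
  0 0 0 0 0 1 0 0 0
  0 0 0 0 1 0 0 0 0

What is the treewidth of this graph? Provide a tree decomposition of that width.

The largest bag has 2 vertices, giving width 1; this decomposition certifies tw(G) ≤ 1. Since G has at least one edge (e.g. 3–2), it is not an edgeless graph, so tw(G) ≥ 1. Therefore the treewidth is 1.

Treewidth 1.
One optimal decomposition is:
Bags: B1 = {2, 3}  B2 = {2, 4}  B3 = {4, 8}  B4 = {4, 5}  B5 = {1, 4}  B6 = {5, 7}  B7 = {4, 6}  B8 = {0, 3}
Tree: B1–B2, B2–B3, B2–B4, B2–B5, B4–B6, B5–B7, B1–B8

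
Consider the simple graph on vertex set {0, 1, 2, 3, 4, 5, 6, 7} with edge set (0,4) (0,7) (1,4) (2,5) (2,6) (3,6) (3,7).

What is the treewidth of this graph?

1

A width-1 tree decomposition is:
Bags: B1 = {1, 4}  B2 = {0, 4}  B3 = {0, 7}  B4 = {3, 7}  B5 = {3, 6}  B6 = {2, 6}  B7 = {2, 5}
Tree: B1–B2, B2–B3, B3–B4, B4–B5, B5–B6, B6–B7
Each bag holds 2 vertices, so the decomposition has width 1, which upper-bounds the treewidth. Since G has at least one edge (e.g. 1–4), it is not an edgeless graph, so tw(G) ≥ 1. Therefore the treewidth is 1.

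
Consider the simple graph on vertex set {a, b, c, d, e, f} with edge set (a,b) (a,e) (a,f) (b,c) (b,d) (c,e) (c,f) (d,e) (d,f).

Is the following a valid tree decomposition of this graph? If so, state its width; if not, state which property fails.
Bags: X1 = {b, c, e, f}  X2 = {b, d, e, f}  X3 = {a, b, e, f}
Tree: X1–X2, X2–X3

Yes; width 3.

Checking the three conditions: (i) the bags cover all of {a, b, c, d, e, f}; (ii) for each edge, some bag contains both endpoints; (iii) the bags containing any fixed vertex form a subtree. All hold, so the decomposition is valid with width 4 − 1 = 3.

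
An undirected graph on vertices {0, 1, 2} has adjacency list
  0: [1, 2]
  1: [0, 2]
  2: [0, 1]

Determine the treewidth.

2

A width-2 tree decomposition is:
Bags: B1 = {0, 1, 2}
Tree: (single bag)
A single bag containing all 3 vertices is trivially a valid decomposition of width 2. Conversely, {0, 1, 2} is a clique of size 3, and the vertices of any clique must share a bag in every tree decomposition; so some bag has ≥ 3 vertices and tw(G) ≥ 2. Hence tw(G) = 2 exactly.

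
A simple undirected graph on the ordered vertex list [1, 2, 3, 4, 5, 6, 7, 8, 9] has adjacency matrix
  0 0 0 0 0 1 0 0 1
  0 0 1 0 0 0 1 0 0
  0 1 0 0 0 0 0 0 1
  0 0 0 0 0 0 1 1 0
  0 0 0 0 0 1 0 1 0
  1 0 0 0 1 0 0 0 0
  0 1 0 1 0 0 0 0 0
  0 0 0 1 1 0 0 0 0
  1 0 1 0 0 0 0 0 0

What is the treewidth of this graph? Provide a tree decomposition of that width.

Every bag has size at most 3, so the width is 3 − 1 = 2 and tw(G) ≤ 2. The edges 9–1–6–5–8–4–7–2–3–9 form a cycle, so G is not a tree and its treewidth is at least 2. Therefore the treewidth is 2.

Treewidth 2.
One such decomposition:
Bags: B1 = {1, 6, 9}  B2 = {5, 6, 9}  B3 = {5, 8, 9}  B4 = {4, 8, 9}  B5 = {4, 7, 9}  B6 = {2, 7, 9}  B7 = {2, 3, 9}
Tree: B1–B2, B2–B3, B3–B4, B4–B5, B5–B6, B6–B7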